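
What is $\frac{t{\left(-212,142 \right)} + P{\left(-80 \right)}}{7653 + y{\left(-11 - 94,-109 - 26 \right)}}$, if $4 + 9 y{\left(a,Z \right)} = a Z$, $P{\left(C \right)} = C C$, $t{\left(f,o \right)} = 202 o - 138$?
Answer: $\frac{157257}{41524} \approx 3.7871$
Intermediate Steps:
$t{\left(f,o \right)} = -138 + 202 o$
$P{\left(C \right)} = C^{2}$
$y{\left(a,Z \right)} = - \frac{4}{9} + \frac{Z a}{9}$ ($y{\left(a,Z \right)} = - \frac{4}{9} + \frac{a Z}{9} = - \frac{4}{9} + \frac{Z a}{9}$)
$\frac{t{\left(-212,142 \right)} + P{\left(-80 \right)}}{7653 + y{\left(-11 - 94,-109 - 26 \right)}} = \frac{\left(-138 + 202 \cdot 142\right) + \left(-80\right)^{2}}{7653 - \left(\frac{4}{9} - \frac{\left(-109 - 26\right) \left(-11 - 94\right)}{9}\right)} = \frac{\left(-138 + 28684\right) + 6400}{7653 - \left(\frac{4}{9} - \frac{\left(-109 - 26\right) \left(-11 - 94\right)}{9}\right)} = \frac{28546 + 6400}{7653 - \left(\frac{4}{9} + 15 \left(-105\right)\right)} = \frac{34946}{7653 + \left(- \frac{4}{9} + 1575\right)} = \frac{34946}{7653 + \frac{14171}{9}} = \frac{34946}{\frac{83048}{9}} = 34946 \cdot \frac{9}{83048} = \frac{157257}{41524}$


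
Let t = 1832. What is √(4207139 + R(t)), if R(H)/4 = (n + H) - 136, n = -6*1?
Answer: 3*√468211 ≈ 2052.8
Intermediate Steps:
n = -6
R(H) = -568 + 4*H (R(H) = 4*((-6 + H) - 136) = 4*(-142 + H) = -568 + 4*H)
√(4207139 + R(t)) = √(4207139 + (-568 + 4*1832)) = √(4207139 + (-568 + 7328)) = √(4207139 + 6760) = √4213899 = 3*√468211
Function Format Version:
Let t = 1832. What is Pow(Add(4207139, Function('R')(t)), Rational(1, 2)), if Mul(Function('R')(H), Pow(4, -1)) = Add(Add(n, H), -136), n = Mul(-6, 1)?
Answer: Mul(3, Pow(468211, Rational(1, 2))) ≈ 2052.8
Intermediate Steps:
n = -6
Function('R')(H) = Add(-568, Mul(4, H)) (Function('R')(H) = Mul(4, Add(Add(-6, H), -136)) = Mul(4, Add(-142, H)) = Add(-568, Mul(4, H)))
Pow(Add(4207139, Function('R')(t)), Rational(1, 2)) = Pow(Add(4207139, Add(-568, Mul(4, 1832))), Rational(1, 2)) = Pow(Add(4207139, Add(-568, 7328)), Rational(1, 2)) = Pow(Add(4207139, 6760), Rational(1, 2)) = Pow(4213899, Rational(1, 2)) = Mul(3, Pow(468211, Rational(1, 2)))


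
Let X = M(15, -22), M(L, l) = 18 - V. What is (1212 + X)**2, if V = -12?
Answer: 1542564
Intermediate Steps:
M(L, l) = 30 (M(L, l) = 18 - 1*(-12) = 18 + 12 = 30)
X = 30
(1212 + X)**2 = (1212 + 30)**2 = 1242**2 = 1542564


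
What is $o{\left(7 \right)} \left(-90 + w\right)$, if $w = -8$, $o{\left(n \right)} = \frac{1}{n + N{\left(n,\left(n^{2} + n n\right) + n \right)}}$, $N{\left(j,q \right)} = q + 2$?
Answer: $- \frac{49}{57} \approx -0.85965$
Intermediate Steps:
$N{\left(j,q \right)} = 2 + q$
$o{\left(n \right)} = \frac{1}{2 + 2 n + 2 n^{2}}$ ($o{\left(n \right)} = \frac{1}{n + \left(2 + \left(\left(n^{2} + n n\right) + n\right)\right)} = \frac{1}{n + \left(2 + \left(\left(n^{2} + n^{2}\right) + n\right)\right)} = \frac{1}{n + \left(2 + \left(2 n^{2} + n\right)\right)} = \frac{1}{n + \left(2 + \left(n + 2 n^{2}\right)\right)} = \frac{1}{n + \left(2 + n + 2 n^{2}\right)} = \frac{1}{2 + 2 n + 2 n^{2}}$)
$o{\left(7 \right)} \left(-90 + w\right) = \frac{-90 - 8}{2 + 7 + 7 \left(1 + 2 \cdot 7\right)} = \frac{1}{2 + 7 + 7 \left(1 + 14\right)} \left(-98\right) = \frac{1}{2 + 7 + 7 \cdot 15} \left(-98\right) = \frac{1}{2 + 7 + 105} \left(-98\right) = \frac{1}{114} \left(-98\right) = - \frac{49}{57}$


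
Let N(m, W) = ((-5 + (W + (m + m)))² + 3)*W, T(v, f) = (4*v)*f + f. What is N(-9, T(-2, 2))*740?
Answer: -14213920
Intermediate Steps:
T(v, f) = f + 4*f*v (T(v, f) = 4*f*v + f = f + 4*f*v)
N(m, W) = W*(3 + (-5 + W + 2*m)²) (N(m, W) = ((-5 + (W + 2*m))² + 3)*W = ((-5 + W + 2*m)² + 3)*W = (3 + (-5 + W + 2*m)²)*W = W*(3 + (-5 + W + 2*m)²))
N(-9, T(-2, 2))*740 = ((2*(1 + 4*(-2)))*(3 + (-5 + 2*(1 + 4*(-2)) + 2*(-9))²))*740 = ((2*(1 - 8))*(3 + (-5 + 2*(1 - 8) - 18)²))*740 = ((2*(-7))*(3 + (-5 + 2*(-7) - 18)²))*740 = -14*(3 + (-5 - 14 - 18)²)*740 = -14*(3 + (-37)²)*740 = -14*(3 + 1369)*740 = -14*1372*740 = -19208*740 = -14213920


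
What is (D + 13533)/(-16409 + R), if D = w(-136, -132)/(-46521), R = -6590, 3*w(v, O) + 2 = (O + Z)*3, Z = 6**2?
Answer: -1888706369/3209809437 ≈ -0.58842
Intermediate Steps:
Z = 36
w(v, O) = 106/3 + O (w(v, O) = -2/3 + ((O + 36)*3)/3 = -2/3 + ((36 + O)*3)/3 = -2/3 + (108 + 3*O)/3 = -2/3 + (36 + O) = 106/3 + O)
D = 290/139563 (D = (106/3 - 132)/(-46521) = -290/3*(-1/46521) = 290/139563 ≈ 0.0020779)
(D + 13533)/(-16409 + R) = (290/139563 + 13533)/(-16409 - 6590) = (1888706369/139563)/(-22999) = (1888706369/139563)*(-1/22999) = -1888706369/3209809437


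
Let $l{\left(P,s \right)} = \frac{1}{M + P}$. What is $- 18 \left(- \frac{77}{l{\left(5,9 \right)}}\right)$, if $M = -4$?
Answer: $1386$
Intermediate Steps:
$l{\left(P,s \right)} = \frac{1}{-4 + P}$
$- 18 \left(- \frac{77}{l{\left(5,9 \right)}}\right) = - 18 \left(- \frac{77}{\frac{1}{-4 + 5}}\right) = - 18 \left(- \frac{77}{1^{-1}}\right) = - 18 \left(- \frac{77}{1}\right) = - 18 \left(\left(-77\right) 1\right) = \left(-18\right) \left(-77\right) = 1386$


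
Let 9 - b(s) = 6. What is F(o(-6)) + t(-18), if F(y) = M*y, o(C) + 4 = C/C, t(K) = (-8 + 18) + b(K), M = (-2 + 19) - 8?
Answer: -14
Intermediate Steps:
b(s) = 3 (b(s) = 9 - 1*6 = 9 - 6 = 3)
M = 9 (M = 17 - 8 = 9)
t(K) = 13 (t(K) = (-8 + 18) + 3 = 10 + 3 = 13)
o(C) = -3 (o(C) = -4 + C/C = -4 + 1 = -3)
F(y) = 9*y
F(o(-6)) + t(-18) = 9*(-3) + 13 = -27 + 13 = -14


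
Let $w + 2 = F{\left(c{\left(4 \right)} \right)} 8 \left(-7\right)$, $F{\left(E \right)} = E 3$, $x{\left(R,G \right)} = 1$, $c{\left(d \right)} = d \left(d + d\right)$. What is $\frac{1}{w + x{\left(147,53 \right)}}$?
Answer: $- \frac{1}{5377} \approx -0.00018598$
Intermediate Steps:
$c{\left(d \right)} = 2 d^{2}$ ($c{\left(d \right)} = d 2 d = 2 d^{2}$)
$F{\left(E \right)} = 3 E$
$w = -5378$ ($w = -2 + 3 \cdot 2 \cdot 4^{2} \cdot 8 \left(-7\right) = -2 + 3 \cdot 2 \cdot 16 \left(-56\right) = -2 + 3 \cdot 32 \left(-56\right) = -2 + 96 \left(-56\right) = -2 - 5376 = -5378$)
$\frac{1}{w + x{\left(147,53 \right)}} = \frac{1}{-5378 + 1} = \frac{1}{-5377} = - \frac{1}{5377}$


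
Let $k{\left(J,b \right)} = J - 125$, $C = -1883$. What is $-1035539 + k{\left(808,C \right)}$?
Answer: $-1034856$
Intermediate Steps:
$k{\left(J,b \right)} = -125 + J$
$-1035539 + k{\left(808,C \right)} = -1035539 + \left(-125 + 808\right) = -1035539 + 683 = -1034856$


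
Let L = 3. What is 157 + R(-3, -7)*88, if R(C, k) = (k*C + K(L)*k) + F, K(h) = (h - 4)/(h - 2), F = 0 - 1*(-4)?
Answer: 2973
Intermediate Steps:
F = 4 (F = 0 + 4 = 4)
K(h) = (-4 + h)/(-2 + h)
R(C, k) = 4 - k + C*k (R(C, k) = (k*C + ((-4 + 3)/(-2 + 3))*k) + 4 = (C*k + (-1/1)*k) + 4 = (C*k + (1*(-1))*k) + 4 = (C*k - k) + 4 = (-k + C*k) + 4 = 4 - k + C*k)
157 + R(-3, -7)*88 = 157 + (4 - 1*(-7) - 3*(-7))*88 = 157 + (4 + 7 + 21)*88 = 157 + 32*88 = 157 + 2816 = 2973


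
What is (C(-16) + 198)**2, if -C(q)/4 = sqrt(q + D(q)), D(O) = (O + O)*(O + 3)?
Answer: 13924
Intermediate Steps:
D(O) = 2*O*(3 + O) (D(O) = (2*O)*(3 + O) = 2*O*(3 + O))
C(q) = -4*sqrt(q + 2*q*(3 + q))
(C(-16) + 198)**2 = (-4*sqrt(-16*(7 + 2*(-16))) + 198)**2 = (-4*sqrt(-16*(7 - 32)) + 198)**2 = (-4*sqrt(-16*(-25)) + 198)**2 = (-4*sqrt(400) + 198)**2 = (-4*20 + 198)**2 = (-80 + 198)**2 = 118**2 = 13924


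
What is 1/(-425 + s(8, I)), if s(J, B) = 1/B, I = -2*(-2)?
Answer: -4/1699 ≈ -0.0023543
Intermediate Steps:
I = 4
1/(-425 + s(8, I)) = 1/(-425 + 1/4) = 1/(-1699/4) = -4/1699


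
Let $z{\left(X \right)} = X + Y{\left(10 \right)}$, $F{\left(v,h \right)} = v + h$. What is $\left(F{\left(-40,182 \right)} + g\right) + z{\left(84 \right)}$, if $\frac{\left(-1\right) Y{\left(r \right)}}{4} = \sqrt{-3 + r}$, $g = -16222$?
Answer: $-15996 - 4 \sqrt{7} \approx -16007.0$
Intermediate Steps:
$F{\left(v,h \right)} = h + v$
$Y{\left(r \right)} = - 4 \sqrt{-3 + r}$
$z{\left(X \right)} = X - 4 \sqrt{7}$ ($z{\left(X \right)} = X - 4 \sqrt{-3 + 10} = X - 4 \sqrt{7}$)
$\left(F{\left(-40,182 \right)} + g\right) + z{\left(84 \right)} = \left(\left(182 - 40\right) - 16222\right) + \left(84 - 4 \sqrt{7}\right) = \left(142 - 16222\right) + \left(84 - 4 \sqrt{7}\right) = -16080 + \left(84 - 4 \sqrt{7}\right) = -15996 - 4 \sqrt{7}$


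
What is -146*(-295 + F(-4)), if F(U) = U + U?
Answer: 44238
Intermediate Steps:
F(U) = 2*U
-146*(-295 + F(-4)) = -146*(-295 + 2*(-4)) = -146*(-295 - 8) = -146*(-303) = 44238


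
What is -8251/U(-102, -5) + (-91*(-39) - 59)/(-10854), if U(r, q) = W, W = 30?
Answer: -14943509/54270 ≈ -275.35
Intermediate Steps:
U(r, q) = 30
-8251/U(-102, -5) + (-91*(-39) - 59)/(-10854) = -8251/30 + (-91*(-39) - 59)/(-10854) = -8251*1/30 + (3549 - 59)*(-1/10854) = -8251/30 + 3490*(-1/10854) = -8251/30 - 1745/5427 = -14943509/54270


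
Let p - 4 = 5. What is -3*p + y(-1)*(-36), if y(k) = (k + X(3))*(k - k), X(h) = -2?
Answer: -27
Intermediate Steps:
p = 9 (p = 4 + 5 = 9)
y(k) = 0 (y(k) = (k - 2)*(k - k) = (-2 + k)*0 = 0)
-3*p + y(-1)*(-36) = -3*9 + 0*(-36) = -27 + 0 = -27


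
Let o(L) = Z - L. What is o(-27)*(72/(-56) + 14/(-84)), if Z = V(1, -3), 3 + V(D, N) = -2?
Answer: -671/21 ≈ -31.952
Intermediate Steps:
V(D, N) = -5 (V(D, N) = -3 - 2 = -5)
Z = -5
o(L) = -5 - L
o(-27)*(72/(-56) + 14/(-84)) = (-5 - 1*(-27))*(72/(-56) + 14/(-84)) = (-5 + 27)*(72*(-1/56) + 14*(-1/84)) = 22*(-9/7 - ⅙) = 22*(-61/42) = -671/21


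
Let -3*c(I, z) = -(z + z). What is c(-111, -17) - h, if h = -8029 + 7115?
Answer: 2708/3 ≈ 902.67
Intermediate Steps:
h = -914
c(I, z) = 2*z/3 (c(I, z) = -(-1)*(z + z)/3 = -(-1)*2*z/3 = -(-2)*z/3 = 2*z/3)
c(-111, -17) - h = (⅔)*(-17) - 1*(-914) = -34/3 + 914 = 2708/3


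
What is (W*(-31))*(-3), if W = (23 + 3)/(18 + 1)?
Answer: 2418/19 ≈ 127.26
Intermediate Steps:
W = 26/19 ≈ 1.3684
(W*(-31))*(-3) = ((26/19)*(-31))*(-3) = -806/19*(-3) = 2418/19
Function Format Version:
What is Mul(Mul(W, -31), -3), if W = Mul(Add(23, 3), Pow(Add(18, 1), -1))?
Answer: Rational(2418, 19) ≈ 127.26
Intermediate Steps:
W = Rational(26, 19) (W = Mul(26, Pow(19, -1)) = Mul(26, Rational(1, 19)) = Rational(26, 19) ≈ 1.3684)
Mul(Mul(W, -31), -3) = Mul(Mul(Rational(26, 19), -31), -3) = Mul(Rational(-806, 19), -3) = Rational(2418, 19)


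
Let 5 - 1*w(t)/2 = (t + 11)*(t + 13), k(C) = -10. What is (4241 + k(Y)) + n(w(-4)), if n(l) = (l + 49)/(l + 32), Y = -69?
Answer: 355471/84 ≈ 4231.8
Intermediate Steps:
w(t) = 10 - 2*(11 + t)*(13 + t) (w(t) = 10 - 2*(t + 11)*(t + 13) = 10 - 2*(11 + t)*(13 + t))
n(l) = (49 + l)/(32 + l)
(4241 + k(Y)) + n(w(-4)) = (4241 - 10) + (49 + (-276 - 48*(-4) - 2*(-4)**2))/(32 + (-276 - 48*(-4) - 2*(-4)**2)) = 4231 + (49 + (-276 + 192 - 2*16))/(32 + (-276 + 192 - 2*16)) = 4231 + (49 + (-276 + 192 - 32))/(32 + (-276 + 192 - 32)) = 4231 + (49 - 116)/(32 - 116) = 4231 - 67/(-84) = 4231 - 1/84*(-67) = 4231 + 67/84 = 355471/84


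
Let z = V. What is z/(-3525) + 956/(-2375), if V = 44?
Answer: -138976/334875 ≈ -0.41501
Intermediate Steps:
z = 44
z/(-3525) + 956/(-2375) = 44/(-3525) + 956/(-2375) = 44*(-1/3525) + 956*(-1/2375) = -44/3525 - 956/2375 = -138976/334875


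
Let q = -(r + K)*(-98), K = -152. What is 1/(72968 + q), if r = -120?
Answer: 1/46312 ≈ 2.1593e-5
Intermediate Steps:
q = -26656 (q = -(-120 - 152)*(-98) = -(-272)*(-98) = -1*26656 = -26656)
1/(72968 + q) = 1/(72968 - 26656) = 1/46312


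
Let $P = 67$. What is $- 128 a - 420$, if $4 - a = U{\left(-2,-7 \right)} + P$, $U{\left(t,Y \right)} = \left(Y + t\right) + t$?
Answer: $6236$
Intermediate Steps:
$U{\left(t,Y \right)} = Y + 2 t$
$a = -52$ ($a = 4 - \left(\left(-7 + 2 \left(-2\right)\right) + 67\right) = 4 - \left(\left(-7 - 4\right) + 67\right) = 4 - \left(-11 + 67\right) = 4 - 56 = -52$)
$- 128 a - 420 = \left(-128\right) \left(-52\right) - 420 = 6656 - 420 = 6236$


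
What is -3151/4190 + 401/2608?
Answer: -3268809/5463760 ≈ -0.59827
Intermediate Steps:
-3151/4190 + 401/2608 = -3268809/5463760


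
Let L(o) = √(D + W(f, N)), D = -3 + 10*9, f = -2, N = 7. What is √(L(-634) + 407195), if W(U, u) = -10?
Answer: √(407195 + √77) ≈ 638.13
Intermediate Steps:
D = 87 (D = -3 + 90 = 87)
L(o) = √77 (L(o) = √(87 - 10) = √77)
√(L(-634) + 407195) = √(√77 + 407195) = √(407195 + √77)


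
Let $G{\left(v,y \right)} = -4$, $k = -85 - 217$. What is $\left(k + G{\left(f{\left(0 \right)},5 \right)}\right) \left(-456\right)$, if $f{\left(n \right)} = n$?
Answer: $139536$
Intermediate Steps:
$k = -302$
$\left(k + G{\left(f{\left(0 \right)},5 \right)}\right) \left(-456\right) = \left(-302 - 4\right) \left(-456\right) = \left(-306\right) \left(-456\right) = 139536$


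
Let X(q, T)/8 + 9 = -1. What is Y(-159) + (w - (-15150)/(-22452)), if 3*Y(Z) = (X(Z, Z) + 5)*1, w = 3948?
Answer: 14677341/3742 ≈ 3922.3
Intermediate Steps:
X(q, T) = -80 (X(q, T) = -72 + 8*(-1) = -72 - 8 = -80)
Y(Z) = -25 (Y(Z) = ((-80 + 5)*1)/3 = (-75*1)/3 = (⅓)*(-75) = -25)
Y(-159) + (w - (-15150)/(-22452)) = -25 + (3948 - (-15150)/(-22452)) = -25 + (3948 - (-15150)*(-1)/22452) = -25 + (3948 - 1*2525/3742) = -25 + (3948 - 2525/3742) = -25 + 14770891/3742 = 14677341/3742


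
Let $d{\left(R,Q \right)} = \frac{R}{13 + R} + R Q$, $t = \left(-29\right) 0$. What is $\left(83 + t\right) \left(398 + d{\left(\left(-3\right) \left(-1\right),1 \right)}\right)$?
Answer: $\frac{532777}{16} \approx 33299.0$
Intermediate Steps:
$t = 0$
$d{\left(R,Q \right)} = Q R + \frac{R}{13 + R}$ ($d{\left(R,Q \right)} = \frac{R}{13 + R} + Q R = Q R + \frac{R}{13 + R}$)
$\left(83 + t\right) \left(398 + d{\left(\left(-3\right) \left(-1\right),1 \right)}\right) = \left(83 + 0\right) \left(398 + \frac{\left(-3\right) \left(-1\right) \left(1 + 13 \cdot 1 + 1 \left(\left(-3\right) \left(-1\right)\right)\right)}{13 - -3}\right) = 83 \left(398 + \frac{3 \left(1 + 13 + 1 \cdot 3\right)}{13 + 3}\right) = 83 \left(398 + \frac{3 \left(1 + 13 + 3\right)}{16}\right) = 83 \left(398 + 3 \cdot \frac{1}{16} \cdot 17\right) = 83 \left(398 + \frac{51}{16}\right) = 83 \cdot \frac{6419}{16} = \frac{532777}{16}$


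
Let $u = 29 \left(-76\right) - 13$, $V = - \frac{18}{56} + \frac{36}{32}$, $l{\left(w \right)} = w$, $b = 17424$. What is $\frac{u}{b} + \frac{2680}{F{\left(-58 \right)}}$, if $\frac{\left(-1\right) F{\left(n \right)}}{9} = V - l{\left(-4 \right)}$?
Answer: $- \frac{291151253}{4687056} \approx -62.118$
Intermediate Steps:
$V = \frac{45}{56}$ ($V = \left(-18\right) \frac{1}{56} + 36 \cdot \frac{1}{32} = - \frac{9}{28} + \frac{9}{8} = \frac{45}{56} \approx 0.80357$)
$F{\left(n \right)} = - \frac{2421}{56}$ ($F{\left(n \right)} = - 9 \left(\frac{45}{56} - -4\right) = - 9 \left(\frac{45}{56} + 4\right) = \left(-9\right) \frac{269}{56} = - \frac{2421}{56}$)
$u = -2217$ ($u = -2204 - 13 = -2217$)
$\frac{u}{b} + \frac{2680}{F{\left(-58 \right)}} = - \frac{2217}{17424} + \frac{2680}{- \frac{2421}{56}} = \left(-2217\right) \frac{1}{17424} + 2680 \left(- \frac{56}{2421}\right) = - \frac{739}{5808} - \frac{150080}{2421} = - \frac{291151253}{4687056}$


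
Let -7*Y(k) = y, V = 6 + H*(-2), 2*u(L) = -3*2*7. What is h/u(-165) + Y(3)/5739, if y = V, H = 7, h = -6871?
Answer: 13144231/40173 ≈ 327.19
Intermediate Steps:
u(L) = -21 (u(L) = (-3*2*7)/2 = (-6*7)/2 = (½)*(-42) = -21)
V = -8 (V = 6 + 7*(-2) = 6 - 14 = -8)
y = -8
Y(k) = 8/7 (Y(k) = -⅐*(-8) = 8/7)
h/u(-165) + Y(3)/5739 = -6871/(-21) + (8/7)/5739 = -6871*(-1/21) + (8/7)*(1/5739) = 6871/21 + 8/40173 = 13144231/40173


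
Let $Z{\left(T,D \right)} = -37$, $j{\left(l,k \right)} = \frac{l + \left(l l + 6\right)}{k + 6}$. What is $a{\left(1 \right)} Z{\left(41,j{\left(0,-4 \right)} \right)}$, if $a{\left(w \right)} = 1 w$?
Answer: $-37$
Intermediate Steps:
$a{\left(w \right)} = w$
$j{\left(l,k \right)} = \frac{6 + l + l^{2}}{6 + k}$ ($j{\left(l,k \right)} = \frac{l + \left(l^{2} + 6\right)}{6 + k} = \frac{l + \left(6 + l^{2}\right)}{6 + k} = \frac{6 + l + l^{2}}{6 + k}$)
$a{\left(1 \right)} Z{\left(41,j{\left(0,-4 \right)} \right)} = 1 \left(-37\right) = -37$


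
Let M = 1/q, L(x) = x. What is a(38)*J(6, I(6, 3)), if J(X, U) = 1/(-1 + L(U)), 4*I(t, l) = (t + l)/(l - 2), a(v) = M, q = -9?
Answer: -4/45 ≈ -0.088889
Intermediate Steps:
M = -⅑ (M = 1/(-9) = -⅑ ≈ -0.11111)
a(v) = -⅑
I(t, l) = (l + t)/(4*(-2 + l)) (I(t, l) = ((t + l)/(l - 2))/4 = ((l + t)/(-2 + l))/4 = (l + t)/(4*(-2 + l)))
J(X, U) = 1/(-1 + U)
a(38)*J(6, I(6, 3)) = -1/(9*(-1 + (3 + 6)/(4*(-2 + 3)))) = -1/(9*(-1 + (¼)*9/1)) = -1/(9*(-1 + (¼)*1*9)) = -1/(9*(-1 + 9/4)) = -1/(9*5/4) = -⅑*⅘ = -4/45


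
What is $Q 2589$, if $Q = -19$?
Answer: $-49191$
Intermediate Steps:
$Q 2589 = \left(-19\right) 2589 = -49191$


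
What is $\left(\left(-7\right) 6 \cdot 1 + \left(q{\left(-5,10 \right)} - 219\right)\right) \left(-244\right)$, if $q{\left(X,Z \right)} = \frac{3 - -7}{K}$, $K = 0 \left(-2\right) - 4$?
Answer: $64294$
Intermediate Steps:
$K = -4$ ($K = 0 - 4 = -4$)
$q{\left(X,Z \right)} = - \frac{5}{2}$ ($q{\left(X,Z \right)} = \frac{3 - -7}{-4} = \left(3 + 7\right) \left(- \frac{1}{4}\right) = 10 \left(- \frac{1}{4}\right) = - \frac{5}{2}$)
$\left(\left(-7\right) 6 \cdot 1 + \left(q{\left(-5,10 \right)} - 219\right)\right) \left(-244\right) = \left(\left(-7\right) 6 \cdot 1 - \frac{443}{2}\right) \left(-244\right) = \left(\left(-42\right) 1 - \frac{443}{2}\right) \left(-244\right) = \left(-42 - \frac{443}{2}\right) \left(-244\right) = \left(- \frac{527}{2}\right) \left(-244\right) = 64294$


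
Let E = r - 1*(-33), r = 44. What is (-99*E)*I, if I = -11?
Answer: 83853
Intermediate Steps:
E = 77 (E = 44 - 1*(-33) = 44 + 33 = 77)
(-99*E)*I = -99*77*(-11) = -7623*(-11) = 83853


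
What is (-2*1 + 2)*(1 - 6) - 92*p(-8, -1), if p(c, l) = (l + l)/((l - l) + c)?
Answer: -23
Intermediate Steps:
p(c, l) = 2*l/c (p(c, l) = (2*l)/(0 + c) = (2*l)/c = 2*l/c)
(-2*1 + 2)*(1 - 6) - 92*p(-8, -1) = (-2*1 + 2)*(1 - 6) - 184*(-1)/(-8) = (-2 + 2)*(-5) - 184*(-1)*(-1)/8 = 0*(-5) - 92*¼ = 0 - 23 = -23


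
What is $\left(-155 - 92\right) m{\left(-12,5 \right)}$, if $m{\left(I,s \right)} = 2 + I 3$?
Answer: $8398$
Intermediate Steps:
$m{\left(I,s \right)} = 2 + 3 I$
$\left(-155 - 92\right) m{\left(-12,5 \right)} = \left(-155 - 92\right) \left(2 + 3 \left(-12\right)\right) = - 247 \left(2 - 36\right) = \left(-247\right) \left(-34\right) = 8398$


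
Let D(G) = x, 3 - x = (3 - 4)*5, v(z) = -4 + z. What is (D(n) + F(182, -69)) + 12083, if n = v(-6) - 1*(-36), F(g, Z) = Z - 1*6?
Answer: 12016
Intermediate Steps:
x = 8 (x = 3 - (3 - 4)*5 = 3 - (-1)*5 = 3 - 1*(-5) = 3 + 5 = 8)
F(g, Z) = -6 + Z (F(g, Z) = Z - 6 = -6 + Z)
n = 26 (n = (-4 - 6) - 1*(-36) = -10 + 36 = 26)
D(G) = 8
(D(n) + F(182, -69)) + 12083 = (8 + (-6 - 69)) + 12083 = (8 - 75) + 12083 = -67 + 12083 = 12016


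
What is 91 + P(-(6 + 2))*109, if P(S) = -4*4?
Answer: -1653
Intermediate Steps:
P(S) = -16
91 + P(-(6 + 2))*109 = 91 - 16*109 = 91 - 1744 = -1653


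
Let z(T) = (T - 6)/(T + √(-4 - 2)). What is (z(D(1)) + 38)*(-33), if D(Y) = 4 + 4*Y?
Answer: 66*(-19*√6 + 153*I)/(√6 - 8*I) ≈ -1261.5 + 2.3095*I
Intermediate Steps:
z(T) = (-6 + T)/(T + I*√6) (z(T) = (-6 + T)/(T + √(-6)) = (-6 + T)/(T + I*√6))
(z(D(1)) + 38)*(-33) = ((-6 + (4 + 4*1))/((4 + 4*1) + I*√6) + 38)*(-33) = ((-6 + (4 + 4))/((4 + 4) + I*√6) + 38)*(-33) = ((-6 + 8)/(8 + I*√6) + 38)*(-33) = (2/(8 + I*√6) + 38)*(-33) = (38 + 2/(8 + I*√6))*(-33) = -1254 - 66/(8 + I*√6)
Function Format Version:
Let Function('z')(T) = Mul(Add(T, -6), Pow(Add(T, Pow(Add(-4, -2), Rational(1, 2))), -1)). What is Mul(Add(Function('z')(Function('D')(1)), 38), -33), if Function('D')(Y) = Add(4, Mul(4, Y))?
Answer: Mul(66, Pow(Add(Pow(6, Rational(1, 2)), Mul(-8, I)), -1), Add(Mul(-19, Pow(6, Rational(1, 2))), Mul(153, I))) ≈ Add(-1261.5, Mul(2.3095, I))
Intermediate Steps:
Function('z')(T) = Mul(Pow(Add(T, Mul(I, Pow(6, Rational(1, 2)))), -1), Add(-6, T)) (Function('z')(T) = Mul(Add(-6, T), Pow(Add(T, Pow(-6, Rational(1, 2))), -1)) = Mul(Add(-6, T), Pow(Add(T, Mul(I, Pow(6, Rational(1, 2)))), -1)) = Mul(Pow(Add(T, Mul(I, Pow(6, Rational(1, 2)))), -1), Add(-6, T)))
Mul(Add(Function('z')(Function('D')(1)), 38), -33) = Mul(Add(Mul(Pow(Add(Add(4, Mul(4, 1)), Mul(I, Pow(6, Rational(1, 2)))), -1), Add(-6, Add(4, Mul(4, 1)))), 38), -33) = Mul(Add(Mul(Pow(Add(Add(4, 4), Mul(I, Pow(6, Rational(1, 2)))), -1), Add(-6, Add(4, 4))), 38), -33) = Mul(Add(Mul(Pow(Add(8, Mul(I, Pow(6, Rational(1, 2)))), -1), Add(-6, 8)), 38), -33) = Mul(Add(Mul(Pow(Add(8, Mul(I, Pow(6, Rational(1, 2)))), -1), 2), 38), -33) = Mul(Add(Mul(2, Pow(Add(8, Mul(I, Pow(6, Rational(1, 2)))), -1)), 38), -33) = Mul(Add(38, Mul(2, Pow(Add(8, Mul(I, Pow(6, Rational(1, 2)))), -1))), -33) = Add(-1254, Mul(-66, Pow(Add(8, Mul(I, Pow(6, Rational(1, 2)))), -1)))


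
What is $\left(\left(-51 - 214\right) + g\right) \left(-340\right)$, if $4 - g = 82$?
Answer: $116620$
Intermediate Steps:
$g = -78$ ($g = 4 - 82 = -78$)
$\left(\left(-51 - 214\right) + g\right) \left(-340\right) = \left(\left(-51 - 214\right) - 78\right) \left(-340\right) = \left(-265 - 78\right) \left(-340\right) = \left(-343\right) \left(-340\right) = 116620$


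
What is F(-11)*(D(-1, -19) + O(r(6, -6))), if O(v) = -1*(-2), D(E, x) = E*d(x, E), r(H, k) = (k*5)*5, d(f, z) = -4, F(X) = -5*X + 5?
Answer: 360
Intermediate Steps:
F(X) = 5 - 5*X
r(H, k) = 25*k (r(H, k) = (5*k)*5 = 25*k)
D(E, x) = -4*E (D(E, x) = E*(-4) = -4*E)
O(v) = 2
F(-11)*(D(-1, -19) + O(r(6, -6))) = (5 - 5*(-11))*(-4*(-1) + 2) = (5 + 55)*(4 + 2) = 60*6 = 360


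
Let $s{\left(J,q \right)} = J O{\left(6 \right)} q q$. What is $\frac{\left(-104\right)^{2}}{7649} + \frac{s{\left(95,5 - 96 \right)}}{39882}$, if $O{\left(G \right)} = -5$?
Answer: $- \frac{29655786563}{305057418} \approx -97.214$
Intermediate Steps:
$s{\left(J,q \right)} = - 5 J q^{2}$ ($s{\left(J,q \right)} = J \left(-5\right) q q = - 5 J q q = - 5 J q^{2}$)
$\frac{\left(-104\right)^{2}}{7649} + \frac{s{\left(95,5 - 96 \right)}}{39882} = \frac{\left(-104\right)^{2}}{7649} + \frac{\left(-5\right) 95 \left(5 - 96\right)^{2}}{39882} = 10816 \cdot \frac{1}{7649} + \left(-5\right) 95 \left(5 - 96\right)^{2} \cdot \frac{1}{39882} = \frac{10816}{7649} + \left(-5\right) 95 \left(-91\right)^{2} \cdot \frac{1}{39882} = \frac{10816}{7649} + \left(-5\right) 95 \cdot 8281 \cdot \frac{1}{39882} = \frac{10816}{7649} - \frac{3933475}{39882} = - \frac{29655786563}{305057418}$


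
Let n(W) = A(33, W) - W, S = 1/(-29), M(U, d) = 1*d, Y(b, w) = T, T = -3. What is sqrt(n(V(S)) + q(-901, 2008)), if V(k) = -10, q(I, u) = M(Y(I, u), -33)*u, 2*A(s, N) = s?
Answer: 5*I*sqrt(10598)/2 ≈ 257.37*I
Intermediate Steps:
Y(b, w) = -3
A(s, N) = s/2
M(U, d) = d
q(I, u) = -33*u
S = -1/29 ≈ -0.034483
n(W) = 33/2 - W (n(W) = (1/2)*33 - W = 33/2 - W)
sqrt(n(V(S)) + q(-901, 2008)) = sqrt((33/2 - 1*(-10)) - 33*2008) = sqrt((33/2 + 10) - 66264) = sqrt(53/2 - 66264) = sqrt(-132475/2) = 5*I*sqrt(10598)/2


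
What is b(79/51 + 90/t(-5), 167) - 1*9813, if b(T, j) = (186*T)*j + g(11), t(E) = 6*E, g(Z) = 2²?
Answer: -932949/17 ≈ -54879.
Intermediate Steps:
g(Z) = 4
b(T, j) = 4 + 186*T*j (b(T, j) = (186*T)*j + 4 = 186*T*j + 4 = 4 + 186*T*j)
b(79/51 + 90/t(-5), 167) - 1*9813 = (4 + 186*(79/51 + 90/((6*(-5))))*167) - 1*9813 = (4 + 186*(79*(1/51) + 90/(-30))*167) - 9813 = (4 + 186*(79/51 + 90*(-1/30))*167) - 9813 = (4 + 186*(79/51 - 3)*167) - 9813 = (4 + 186*(-74/51)*167) - 9813 = (4 - 766196/17) - 9813 = -766128/17 - 9813 = -932949/17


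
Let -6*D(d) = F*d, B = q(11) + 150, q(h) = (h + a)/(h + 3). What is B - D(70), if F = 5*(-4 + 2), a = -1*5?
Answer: 709/21 ≈ 33.762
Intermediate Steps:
a = -5
q(h) = (-5 + h)/(3 + h) (q(h) = (h - 5)/(h + 3) = (-5 + h)/(3 + h))
F = -10 (F = 5*(-2) = -10)
B = 1053/7 (B = (-5 + 11)/(3 + 11) + 150 = 6/14 + 150 = (1/14)*6 + 150 = 3/7 + 150 = 1053/7 ≈ 150.43)
D(d) = 5*d/3 (D(d) = -(-5)*d/3 = 5*d/3)
B - D(70) = 1053/7 - 5*70/3 = 1053/7 - 1*350/3 = 1053/7 - 350/3 = 709/21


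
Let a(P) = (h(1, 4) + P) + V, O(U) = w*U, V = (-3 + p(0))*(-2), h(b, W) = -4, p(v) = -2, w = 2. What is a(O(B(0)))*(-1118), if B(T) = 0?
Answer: -6708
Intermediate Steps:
V = 10 (V = (-3 - 2)*(-2) = -5*(-2) = 10)
O(U) = 2*U
a(P) = 6 + P (a(P) = (-4 + P) + 10 = 6 + P)
a(O(B(0)))*(-1118) = (6 + 2*0)*(-1118) = (6 + 0)*(-1118) = 6*(-1118) = -6708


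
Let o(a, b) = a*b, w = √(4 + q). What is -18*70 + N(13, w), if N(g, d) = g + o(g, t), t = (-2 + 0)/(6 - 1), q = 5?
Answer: -6261/5 ≈ -1252.2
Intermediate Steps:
t = -⅖ (t = -2/5 = -2*⅕ = -⅖ ≈ -0.40000)
w = 3 (w = √(4 + 5) = √9 = 3)
N(g, d) = 3*g/5 (N(g, d) = g + g*(-⅖) = g - 2*g/5 = 3*g/5)
-18*70 + N(13, w) = -18*70 + (⅗)*13 = -1260 + 39/5 = -6261/5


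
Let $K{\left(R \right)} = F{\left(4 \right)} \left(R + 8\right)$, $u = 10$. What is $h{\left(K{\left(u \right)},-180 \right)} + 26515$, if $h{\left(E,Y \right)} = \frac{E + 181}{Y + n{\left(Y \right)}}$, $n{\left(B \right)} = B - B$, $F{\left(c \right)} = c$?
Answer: $\frac{4772447}{180} \approx 26514.0$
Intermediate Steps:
$n{\left(B \right)} = 0$
$K{\left(R \right)} = 32 + 4 R$ ($K{\left(R \right)} = 4 \left(R + 8\right) = 4 \left(8 + R\right) = 32 + 4 R$)
$h{\left(E,Y \right)} = \frac{181 + E}{Y}$ ($h{\left(E,Y \right)} = \frac{E + 181}{Y + 0} = \frac{181 + E}{Y}$)
$h{\left(K{\left(u \right)},-180 \right)} + 26515 = \frac{181 + \left(32 + 4 \cdot 10\right)}{-180} + 26515 = - \frac{181 + \left(32 + 40\right)}{180} + 26515 = - \frac{181 + 72}{180} + 26515 = \left(- \frac{1}{180}\right) 253 + 26515 = - \frac{253}{180} + 26515 = \frac{4772447}{180}$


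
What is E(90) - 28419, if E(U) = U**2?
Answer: -20319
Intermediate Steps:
E(90) - 28419 = 90**2 - 28419 = 8100 - 28419 = -20319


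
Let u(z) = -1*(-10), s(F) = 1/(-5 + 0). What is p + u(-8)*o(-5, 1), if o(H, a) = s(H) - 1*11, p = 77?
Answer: -35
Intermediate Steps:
s(F) = -⅕ (s(F) = 1/(-5) = -⅕)
u(z) = 10
o(H, a) = -56/5 (o(H, a) = -⅕ - 1*11 = -⅕ - 11 = -56/5)
p + u(-8)*o(-5, 1) = 77 + 10*(-56/5) = 77 - 112 = -35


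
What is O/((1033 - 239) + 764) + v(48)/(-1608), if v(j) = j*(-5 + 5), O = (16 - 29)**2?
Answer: 169/1558 ≈ 0.10847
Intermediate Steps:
O = 169 (O = (-13)**2 = 169)
v(j) = 0 (v(j) = j*0 = 0)
O/((1033 - 239) + 764) + v(48)/(-1608) = 169/((1033 - 239) + 764) + 0/(-1608) = 169/(794 + 764) + 0*(-1/1608) = 169/1558 + 0 = 169/1558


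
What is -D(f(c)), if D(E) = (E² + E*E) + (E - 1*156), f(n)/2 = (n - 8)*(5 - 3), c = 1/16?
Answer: -14627/8 ≈ -1828.4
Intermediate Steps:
c = 1/16 ≈ 0.062500
f(n) = -32 + 4*n (f(n) = 2*((n - 8)*(5 - 3)) = 2*((-8 + n)*2) = 2*(-16 + 2*n) = -32 + 4*n)
D(E) = -156 + E + 2*E² (D(E) = (E² + E²) + (E - 156) = 2*E² + (-156 + E) = -156 + E + 2*E²)
-D(f(c)) = -(-156 + (-32 + 4*(1/16)) + 2*(-32 + 4*(1/16))²) = -(-156 + (-32 + ¼) + 2*(-32 + ¼)²) = -(-156 - 127/4 + 2*(-127/4)²) = -(-156 - 127/4 + 2*(16129/16)) = -(-156 - 127/4 + 16129/8) = -1*14627/8 = -14627/8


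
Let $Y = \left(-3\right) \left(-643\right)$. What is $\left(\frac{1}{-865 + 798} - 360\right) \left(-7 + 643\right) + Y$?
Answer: $- \frac{15211713}{67} \approx -2.2704 \cdot 10^{5}$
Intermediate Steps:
$Y = 1929$
$\left(\frac{1}{-865 + 798} - 360\right) \left(-7 + 643\right) + Y = \left(\frac{1}{-865 + 798} - 360\right) \left(-7 + 643\right) + 1929 = \left(\frac{1}{-67} - 360\right) 636 + 1929 = \left(- \frac{1}{67} - 360\right) 636 + 1929 = \left(- \frac{24121}{67}\right) 636 + 1929 = - \frac{15340956}{67} + 1929 = - \frac{15211713}{67}$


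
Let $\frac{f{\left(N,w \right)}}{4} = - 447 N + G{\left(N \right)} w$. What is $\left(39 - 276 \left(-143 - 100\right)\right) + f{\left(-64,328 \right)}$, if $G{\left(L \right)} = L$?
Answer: $97571$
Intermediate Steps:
$f{\left(N,w \right)} = - 1788 N + 4 N w$ ($f{\left(N,w \right)} = 4 \left(- 447 N + N w\right) = - 1788 N + 4 N w$)
$\left(39 - 276 \left(-143 - 100\right)\right) + f{\left(-64,328 \right)} = \left(39 - 276 \left(-143 - 100\right)\right) + 4 \left(-64\right) \left(-447 + 328\right) = \left(39 - 276 \left(-143 - 100\right)\right) + 4 \left(-64\right) \left(-119\right) = \left(39 - -67068\right) + 30464 = \left(39 + 67068\right) + 30464 = 67107 + 30464 = 97571$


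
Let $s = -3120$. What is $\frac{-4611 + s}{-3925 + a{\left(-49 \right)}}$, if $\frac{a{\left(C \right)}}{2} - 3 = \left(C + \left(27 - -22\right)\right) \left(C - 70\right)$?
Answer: $\frac{7731}{3919} \approx 1.9727$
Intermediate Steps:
$a{\left(C \right)} = 6 + 2 \left(-70 + C\right) \left(49 + C\right)$ ($a{\left(C \right)} = 6 + 2 \left(C + \left(27 - -22\right)\right) \left(C - 70\right) = 6 + 2 \left(C + \left(27 + 22\right)\right) \left(-70 + C\right) = 6 + 2 \left(C + 49\right) \left(-70 + C\right) = 6 + 2 \left(49 + C\right) \left(-70 + C\right) = 6 + 2 \left(-70 + C\right) \left(49 + C\right)$)
$\frac{-4611 + s}{-3925 + a{\left(-49 \right)}} = \frac{-4611 - 3120}{-3925 - \left(4796 - 4802\right)} = - \frac{7731}{-3925 + \left(-6854 + 2058 + 2 \cdot 2401\right)} = - \frac{7731}{-3925 + \left(-6854 + 2058 + 4802\right)} = - \frac{7731}{-3925 + 6} = - \frac{7731}{-3919} = \left(-7731\right) \left(- \frac{1}{3919}\right) = \frac{7731}{3919}$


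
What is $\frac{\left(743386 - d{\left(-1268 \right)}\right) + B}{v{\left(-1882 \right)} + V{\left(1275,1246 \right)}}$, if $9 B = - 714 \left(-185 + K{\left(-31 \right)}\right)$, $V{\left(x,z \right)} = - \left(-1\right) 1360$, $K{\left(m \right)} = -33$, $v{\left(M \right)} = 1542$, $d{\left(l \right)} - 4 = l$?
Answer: $\frac{1142917}{4353} \approx 262.56$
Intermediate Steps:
$d{\left(l \right)} = 4 + l$
$V{\left(x,z \right)} = 1360$ ($V{\left(x,z \right)} = \left(-1\right) \left(-1360\right) = 1360$)
$B = \frac{51884}{3}$ ($B = \frac{\left(-714\right) \left(-185 - 33\right)}{9} = \frac{\left(-714\right) \left(-218\right)}{9} = \frac{1}{9} \cdot 155652 = \frac{51884}{3} \approx 17295.0$)
$\frac{\left(743386 - d{\left(-1268 \right)}\right) + B}{v{\left(-1882 \right)} + V{\left(1275,1246 \right)}} = \frac{\left(743386 - \left(4 - 1268\right)\right) + \frac{51884}{3}}{1542 + 1360} = \frac{\left(743386 - -1264\right) + \frac{51884}{3}}{2902} = \left(\left(743386 + 1264\right) + \frac{51884}{3}\right) \frac{1}{2902} = \left(744650 + \frac{51884}{3}\right) \frac{1}{2902} = \frac{2285834}{3} \cdot \frac{1}{2902} = \frac{1142917}{4353}$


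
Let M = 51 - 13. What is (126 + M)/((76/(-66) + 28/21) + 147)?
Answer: 1804/1619 ≈ 1.1143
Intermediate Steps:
M = 38
(126 + M)/((76/(-66) + 28/21) + 147) = (126 + 38)/((76/(-66) + 28/21) + 147) = 164/((76*(-1/66) + 28*(1/21)) + 147) = 164/((-38/33 + 4/3) + 147) = 164/(2/11 + 147) = 164/(1619/11) = (11/1619)*164 = 1804/1619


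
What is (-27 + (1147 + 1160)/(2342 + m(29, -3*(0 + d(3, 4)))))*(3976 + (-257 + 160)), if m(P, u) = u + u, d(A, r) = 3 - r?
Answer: -236964231/2348 ≈ -1.0092e+5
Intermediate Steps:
m(P, u) = 2*u
(-27 + (1147 + 1160)/(2342 + m(29, -3*(0 + d(3, 4)))))*(3976 + (-257 + 160)) = (-27 + (1147 + 1160)/(2342 + 2*(-3*(0 + (3 - 1*4)))))*(3976 + (-257 + 160)) = (-27 + 2307/(2342 + 2*(-3*(0 + (3 - 4)))))*(3976 - 97) = (-27 + 2307/(2342 + 2*(-3*(0 - 1))))*3879 = (-27 + 2307/(2342 + 2*(-3*(-1))))*3879 = (-27 + 2307/(2342 + 2*3))*3879 = (-27 + 2307/(2342 + 6))*3879 = (-27 + 2307/2348)*3879 = -61089/2348*3879 = -236964231/2348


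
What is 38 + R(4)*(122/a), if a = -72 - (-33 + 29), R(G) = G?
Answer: 524/17 ≈ 30.824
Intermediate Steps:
a = -68 (a = -72 - 1*(-4) = -72 + 4 = -68)
38 + R(4)*(122/a) = 38 + 4*(122/(-68)) = 38 + 4*(122*(-1/68)) = 38 + 4*(-61/34) = 38 - 122/17 = 524/17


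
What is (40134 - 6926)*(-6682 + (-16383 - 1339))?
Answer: -810408032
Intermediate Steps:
(40134 - 6926)*(-6682 + (-16383 - 1339)) = 33208*(-6682 - 17722) = 33208*(-24404) = -810408032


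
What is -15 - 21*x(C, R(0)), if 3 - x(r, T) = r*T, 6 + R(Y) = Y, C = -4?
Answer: 426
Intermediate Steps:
R(Y) = -6 + Y
x(r, T) = 3 - T*r (x(r, T) = 3 - r*T = 3 - T*r)
-15 - 21*x(C, R(0)) = -15 - 21*(3 - 1*(-6 + 0)*(-4)) = -15 - 21*(3 - 1*(-6)*(-4)) = -15 - 21*(3 - 24) = -15 - 21*(-21) = -15 + 441 = 426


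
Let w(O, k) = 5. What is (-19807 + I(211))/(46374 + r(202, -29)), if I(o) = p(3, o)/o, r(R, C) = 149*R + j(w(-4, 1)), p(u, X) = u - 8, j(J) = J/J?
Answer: -1393094/5378601 ≈ -0.25901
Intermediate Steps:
j(J) = 1
p(u, X) = -8 + u
r(R, C) = 1 + 149*R (r(R, C) = 149*R + 1 = 1 + 149*R)
I(o) = -5/o (I(o) = (-8 + 3)/o = -5/o)
(-19807 + I(211))/(46374 + r(202, -29)) = (-19807 - 5/211)/(46374 + (1 + 149*202)) = (-19807 - 5*1/211)/(46374 + (1 + 30098)) = (-19807 - 5/211)/(46374 + 30099) = -4179282/211/76473 = -4179282/211*1/76473 = -1393094/5378601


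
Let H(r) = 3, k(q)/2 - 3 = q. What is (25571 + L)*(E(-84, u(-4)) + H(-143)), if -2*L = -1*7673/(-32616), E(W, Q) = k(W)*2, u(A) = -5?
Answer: -178480258493/21744 ≈ -8.2083e+6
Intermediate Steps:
k(q) = 6 + 2*q
E(W, Q) = 12 + 4*W (E(W, Q) = (6 + 2*W)*2 = 12 + 4*W)
L = -7673/65232 (L = -(-1*7673)/(2*(-32616)) = -(-7673)*(-1)/(2*32616) = -1/2*7673/32616 = -7673/65232 ≈ -0.11763)
(25571 + L)*(E(-84, u(-4)) + H(-143)) = (25571 - 7673/65232)*((12 + 4*(-84)) + 3) = 1668039799*((12 - 336) + 3)/65232 = 1668039799*(-324 + 3)/65232 = (1668039799/65232)*(-321) = -178480258493/21744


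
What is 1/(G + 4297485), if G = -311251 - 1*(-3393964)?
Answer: 1/7380198 ≈ 1.3550e-7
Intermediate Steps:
G = 3082713 (G = -311251 + 3393964 = 3082713)
1/(G + 4297485) = 1/(3082713 + 4297485) = 1/7380198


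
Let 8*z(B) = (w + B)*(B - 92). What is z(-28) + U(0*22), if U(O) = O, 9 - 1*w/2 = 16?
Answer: 630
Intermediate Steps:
w = -14 (w = 18 - 2*16 = 18 - 32 = -14)
z(B) = (-92 + B)*(-14 + B)/8 (z(B) = ((-14 + B)*(B - 92))/8 = ((-14 + B)*(-92 + B))/8 = ((-92 + B)*(-14 + B))/8 = (-92 + B)*(-14 + B)/8)
z(-28) + U(0*22) = (161 - 53/4*(-28) + (1/8)*(-28)**2) + 0*22 = (161 + 371 + (1/8)*784) + 0 = (161 + 371 + 98) + 0 = 630 + 0 = 630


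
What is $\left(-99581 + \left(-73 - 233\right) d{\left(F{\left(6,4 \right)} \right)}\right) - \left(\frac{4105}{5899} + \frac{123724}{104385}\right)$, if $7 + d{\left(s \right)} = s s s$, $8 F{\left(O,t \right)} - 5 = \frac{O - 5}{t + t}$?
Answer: $- \frac{7870929899704110587}{80709827297280} \approx -97521.0$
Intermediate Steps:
$F{\left(O,t \right)} = \frac{5}{8} + \frac{-5 + O}{16 t}$ ($F{\left(O,t \right)} = \frac{5}{8} + \frac{\left(O - 5\right) \frac{1}{t + t}}{8} = \frac{5}{8} + \frac{\left(-5 + O\right) \frac{1}{2 t}}{8} = \frac{5}{8} + \frac{\frac{1}{2} \frac{1}{t} \left(-5 + O\right)}{8} = \frac{5}{8} + \frac{-5 + O}{16 t}$)
$d{\left(s \right)} = -7 + s^{3}$ ($d{\left(s \right)} = -7 + s s s = -7 + s^{2} s = -7 + s^{3}$)
$\left(-99581 + \left(-73 - 233\right) d{\left(F{\left(6,4 \right)} \right)}\right) - \left(\frac{4105}{5899} + \frac{123724}{104385}\right) = \left(-99581 + \left(-73 - 233\right) \left(-7 + \left(\frac{-5 + 6 + 10 \cdot 4}{16 \cdot 4}\right)^{3}\right)\right) - \left(\frac{4105}{5899} + \frac{123724}{104385}\right) = \left(-99581 - 306 \left(-7 + \left(\frac{1}{16} \cdot \frac{1}{4} \left(-5 + 6 + 40\right)\right)^{3}\right)\right) - \frac{1158348301}{615767115} = \left(-99581 - 306 \left(-7 + \left(\frac{1}{16} \cdot \frac{1}{4} \cdot 41\right)^{3}\right)\right) - \frac{1158348301}{615767115} = \left(-99581 - 306 \left(-7 + \left(\frac{41}{64}\right)^{3}\right)\right) - \frac{1158348301}{615767115} = \left(-99581 - 306 \left(-7 + \frac{68921}{262144}\right)\right) - \frac{1158348301}{615767115} = \left(-99581 - - \frac{270211311}{131072}\right) - \frac{1158348301}{615767115} = \left(-99581 + \frac{270211311}{131072}\right) - \frac{1158348301}{615767115} = - \frac{12782069521}{131072} - \frac{1158348301}{615767115} = - \frac{7870929899704110587}{80709827297280}$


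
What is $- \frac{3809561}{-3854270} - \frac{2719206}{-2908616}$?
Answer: $\frac{770039435257}{400378263940} \approx 1.9233$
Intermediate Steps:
$- \frac{3809561}{-3854270} - \frac{2719206}{-2908616} = \left(-3809561\right) \left(- \frac{1}{3854270}\right) - - \frac{1359603}{1454308} = \frac{544223}{550610} + \frac{1359603}{1454308} = \frac{770039435257}{400378263940}$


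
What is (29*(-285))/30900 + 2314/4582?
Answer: 1121079/4719460 ≈ 0.23754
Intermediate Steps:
(29*(-285))/30900 + 2314/4582 = -8265*1/30900 + 2314*(1/4582) = -551/2060 + 1157/2291 = 1121079/4719460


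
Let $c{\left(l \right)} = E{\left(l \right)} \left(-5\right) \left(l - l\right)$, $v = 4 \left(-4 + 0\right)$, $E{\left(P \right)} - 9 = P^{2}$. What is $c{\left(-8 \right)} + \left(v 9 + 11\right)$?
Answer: $-133$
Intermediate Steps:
$E{\left(P \right)} = 9 + P^{2}$
$v = -16$ ($v = 4 \left(-4\right) = -16$)
$c{\left(l \right)} = 0$ ($c{\left(l \right)} = \left(9 + l^{2}\right) \left(-5\right) \left(l - l\right) = \left(-45 - 5 l^{2}\right) 0 = 0$)
$c{\left(-8 \right)} + \left(v 9 + 11\right) = 0 + \left(\left(-16\right) 9 + 11\right) = 0 + \left(-144 + 11\right) = 0 - 133 = -133$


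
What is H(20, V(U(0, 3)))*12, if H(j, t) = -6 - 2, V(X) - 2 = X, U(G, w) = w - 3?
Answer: -96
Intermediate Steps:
U(G, w) = -3 + w
V(X) = 2 + X
H(j, t) = -8
H(20, V(U(0, 3)))*12 = -8*12 = -96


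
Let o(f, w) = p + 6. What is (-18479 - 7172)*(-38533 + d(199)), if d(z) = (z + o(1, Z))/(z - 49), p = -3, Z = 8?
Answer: 74128157974/75 ≈ 9.8838e+8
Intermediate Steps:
o(f, w) = 3 (o(f, w) = -3 + 6 = 3)
d(z) = (3 + z)/(-49 + z) (d(z) = (z + 3)/(z - 49) = (3 + z)/(-49 + z))
(-18479 - 7172)*(-38533 + d(199)) = (-18479 - 7172)*(-38533 + (3 + 199)/(-49 + 199)) = -25651*(-38533 + 202/150) = -25651*(-38533 + (1/150)*202) = -25651*(-38533 + 101/75) = -25651*(-2889874/75) = 74128157974/75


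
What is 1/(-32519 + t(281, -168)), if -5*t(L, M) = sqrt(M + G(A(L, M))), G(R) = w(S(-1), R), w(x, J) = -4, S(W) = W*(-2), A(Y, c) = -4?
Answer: -812975/26437134197 + 10*I*sqrt(43)/26437134197 ≈ -3.0751e-5 + 2.4804e-9*I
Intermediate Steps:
S(W) = -2*W
G(R) = -4
t(L, M) = -sqrt(-4 + M)/5 (t(L, M) = -sqrt(M - 4)/5 = -sqrt(-4 + M)/5)
1/(-32519 + t(281, -168)) = 1/(-32519 - sqrt(-4 - 168)/5) = 1/(-32519 - 2*I*sqrt(43)/5)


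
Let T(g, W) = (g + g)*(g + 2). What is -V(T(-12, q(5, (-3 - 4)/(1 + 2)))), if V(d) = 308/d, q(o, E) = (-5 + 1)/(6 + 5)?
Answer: -77/60 ≈ -1.2833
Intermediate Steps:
q(o, E) = -4/11
T(g, W) = 2*g*(2 + g) (T(g, W) = (2*g)*(2 + g) = 2*g*(2 + g))
-V(T(-12, q(5, (-3 - 4)/(1 + 2)))) = -308/(2*(-12)*(2 - 12)) = -308/(2*(-12)*(-10)) = -308/240 = -1*77/60 = -77/60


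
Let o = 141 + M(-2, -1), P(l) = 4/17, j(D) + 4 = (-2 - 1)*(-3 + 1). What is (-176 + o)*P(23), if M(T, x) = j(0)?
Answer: -132/17 ≈ -7.7647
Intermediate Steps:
j(D) = 2 (j(D) = -4 + (-2 - 1)*(-3 + 1) = -4 - 3*(-2) = -4 + 6 = 2)
M(T, x) = 2
P(l) = 4/17 (P(l) = 4*(1/17) = 4/17)
o = 143 (o = 141 + 2 = 143)
(-176 + o)*P(23) = (-176 + 143)*(4/17) = -33*4/17 = -132/17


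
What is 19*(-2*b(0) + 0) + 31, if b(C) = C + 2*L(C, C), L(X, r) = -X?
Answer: 31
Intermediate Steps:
b(C) = -C (b(C) = C + 2*(-C) = C - 2*C = -C)
19*(-2*b(0) + 0) + 31 = 19*(-(-2)*0 + 0) + 31 = 19*(-2*0 + 0) + 31 = 19*(0 + 0) + 31 = 19*0 + 31 = 0 + 31 = 31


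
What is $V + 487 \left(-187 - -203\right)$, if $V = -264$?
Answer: $7528$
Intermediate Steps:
$V + 487 \left(-187 - -203\right) = -264 + 487 \left(-187 - -203\right) = -264 + 487 \left(-187 + 203\right) = -264 + 487 \cdot 16 = -264 + 7792 = 7528$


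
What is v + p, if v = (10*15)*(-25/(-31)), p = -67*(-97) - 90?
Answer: 202429/31 ≈ 6530.0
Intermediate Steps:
p = 6409 (p = 6499 - 90 = 6409)
v = 3750/31 (v = 150*(-25*(-1/31)) = 150*(25/31) = 3750/31 ≈ 120.97)
v + p = 3750/31 + 6409 = 202429/31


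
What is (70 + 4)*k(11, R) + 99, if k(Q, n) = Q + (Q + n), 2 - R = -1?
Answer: 1949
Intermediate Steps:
R = 3 (R = 2 - 1*(-1) = 2 + 1 = 3)
k(Q, n) = n + 2*Q
(70 + 4)*k(11, R) + 99 = (70 + 4)*(3 + 2*11) + 99 = 74*(3 + 22) + 99 = 74*25 + 99 = 1850 + 99 = 1949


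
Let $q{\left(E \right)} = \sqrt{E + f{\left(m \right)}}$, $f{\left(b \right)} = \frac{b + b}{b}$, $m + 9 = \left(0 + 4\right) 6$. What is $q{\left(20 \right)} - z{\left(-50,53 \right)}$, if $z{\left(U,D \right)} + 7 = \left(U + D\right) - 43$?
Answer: $47 + \sqrt{22} \approx 51.69$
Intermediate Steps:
$z{\left(U,D \right)} = -50 + D + U$ ($z{\left(U,D \right)} = -7 - \left(43 - D - U\right) = -7 + \left(-43 + D + U\right) = -50 + D + U$)
$m = 15$ ($m = -9 + \left(0 + 4\right) 6 = -9 + 4 \cdot 6 = -9 + 24 = 15$)
$f{\left(b \right)} = 2$ ($f{\left(b \right)} = \frac{2 b}{b} = 2$)
$q{\left(E \right)} = \sqrt{2 + E}$ ($q{\left(E \right)} = \sqrt{E + 2} = \sqrt{2 + E}$)
$q{\left(20 \right)} - z{\left(-50,53 \right)} = \sqrt{2 + 20} - \left(-50 + 53 - 50\right) = \sqrt{22} - -47 = \sqrt{22} + 47 = 47 + \sqrt{22}$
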